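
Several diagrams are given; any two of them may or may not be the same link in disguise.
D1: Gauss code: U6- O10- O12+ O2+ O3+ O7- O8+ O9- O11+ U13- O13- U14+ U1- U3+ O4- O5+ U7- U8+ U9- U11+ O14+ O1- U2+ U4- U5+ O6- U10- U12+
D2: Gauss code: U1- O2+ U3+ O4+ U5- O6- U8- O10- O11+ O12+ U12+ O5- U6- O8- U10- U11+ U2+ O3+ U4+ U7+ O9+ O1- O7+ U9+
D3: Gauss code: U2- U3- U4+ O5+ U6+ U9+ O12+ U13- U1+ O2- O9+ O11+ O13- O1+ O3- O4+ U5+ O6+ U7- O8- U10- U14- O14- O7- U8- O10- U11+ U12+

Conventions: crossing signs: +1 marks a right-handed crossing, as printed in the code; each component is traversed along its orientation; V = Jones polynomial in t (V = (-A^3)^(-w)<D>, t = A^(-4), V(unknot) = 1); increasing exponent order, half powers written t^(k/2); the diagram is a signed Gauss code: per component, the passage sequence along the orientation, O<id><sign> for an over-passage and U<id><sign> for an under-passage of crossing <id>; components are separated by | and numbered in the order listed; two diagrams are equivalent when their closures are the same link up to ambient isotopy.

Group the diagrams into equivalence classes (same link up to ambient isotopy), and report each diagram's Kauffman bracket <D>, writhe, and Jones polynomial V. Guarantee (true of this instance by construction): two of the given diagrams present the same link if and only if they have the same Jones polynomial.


classes: {D1} | {D2, D3}
V(D1) = 1  [14 crossings, <D> = 1, w = 0]
V(D2) = -t^-3 + t^-2 - t^-1 + 3 - t + t^2 - t^3  [12 crossings, <D> = -A^-6 + A^-2 - A^2 + 3A^6 - A^10 + A^14 - A^18, w = +2]
V(D3) = -t^-3 + t^-2 - t^-1 + 3 - t + t^2 - t^3  (w 0, c 14, <D> = -A^-12 + A^-8 - A^-4 + 3 - A^4 + A^8 - A^12)
insight: comparing 3 Jones polynomials yields 2 groups


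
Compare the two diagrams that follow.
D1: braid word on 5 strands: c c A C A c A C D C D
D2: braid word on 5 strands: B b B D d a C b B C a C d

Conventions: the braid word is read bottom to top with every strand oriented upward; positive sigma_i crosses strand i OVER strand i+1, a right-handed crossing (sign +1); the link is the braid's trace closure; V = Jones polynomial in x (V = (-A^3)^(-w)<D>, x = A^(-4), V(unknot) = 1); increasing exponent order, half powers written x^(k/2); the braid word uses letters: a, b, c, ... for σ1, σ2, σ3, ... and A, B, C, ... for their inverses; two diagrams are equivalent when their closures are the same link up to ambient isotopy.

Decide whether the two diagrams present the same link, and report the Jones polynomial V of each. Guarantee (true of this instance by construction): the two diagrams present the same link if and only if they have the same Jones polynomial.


equivalent: no
D1 (bracket A^-13 + A^-9 + A^-5 - A^3; 11 crossings at w = -5): V = x^(-9/2) - x^(-5/2) - x^(-3/2) - x^(-1/2)
V(D2) = x^(-7/2) - x^(-5/2) + x^(-3/2) - 2x^(-1/2) - x^(3/2)  (w -1, c 13, <D> = A^-9 + 2A^-1 - A^3 + A^7 - A^11)
key observation: V(x) takes 2 values over 2 diagrams, fixing the grouping


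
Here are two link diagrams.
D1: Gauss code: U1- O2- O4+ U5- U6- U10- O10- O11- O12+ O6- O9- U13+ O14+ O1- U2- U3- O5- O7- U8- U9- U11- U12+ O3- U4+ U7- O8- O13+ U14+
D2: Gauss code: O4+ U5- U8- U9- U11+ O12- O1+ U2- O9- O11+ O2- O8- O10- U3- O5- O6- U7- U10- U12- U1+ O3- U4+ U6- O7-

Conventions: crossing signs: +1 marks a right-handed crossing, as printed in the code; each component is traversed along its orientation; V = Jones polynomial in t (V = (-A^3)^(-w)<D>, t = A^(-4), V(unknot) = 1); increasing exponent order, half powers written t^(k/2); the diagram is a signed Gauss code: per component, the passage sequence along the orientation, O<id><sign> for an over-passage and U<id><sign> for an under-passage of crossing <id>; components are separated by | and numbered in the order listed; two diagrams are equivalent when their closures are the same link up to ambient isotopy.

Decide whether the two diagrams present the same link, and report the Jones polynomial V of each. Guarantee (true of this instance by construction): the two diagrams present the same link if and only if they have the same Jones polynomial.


equivalent: yes
D1 (bracket A^-14 - A^-10 + 2A^-6 - A^-2 + A^2 - A^6; 14 crossings at w = -6): V = -t^-6 + t^-5 - t^-4 + 2t^-3 - t^-2 + t^-1
V(D2) = -t^-6 + t^-5 - t^-4 + 2t^-3 - t^-2 + t^-1  (w -6, c 12, <D> = A^-14 - A^-10 + 2A^-6 - A^-2 + A^2 - A^6)
key observation: all 2 diagrams share one V(t), hence one class


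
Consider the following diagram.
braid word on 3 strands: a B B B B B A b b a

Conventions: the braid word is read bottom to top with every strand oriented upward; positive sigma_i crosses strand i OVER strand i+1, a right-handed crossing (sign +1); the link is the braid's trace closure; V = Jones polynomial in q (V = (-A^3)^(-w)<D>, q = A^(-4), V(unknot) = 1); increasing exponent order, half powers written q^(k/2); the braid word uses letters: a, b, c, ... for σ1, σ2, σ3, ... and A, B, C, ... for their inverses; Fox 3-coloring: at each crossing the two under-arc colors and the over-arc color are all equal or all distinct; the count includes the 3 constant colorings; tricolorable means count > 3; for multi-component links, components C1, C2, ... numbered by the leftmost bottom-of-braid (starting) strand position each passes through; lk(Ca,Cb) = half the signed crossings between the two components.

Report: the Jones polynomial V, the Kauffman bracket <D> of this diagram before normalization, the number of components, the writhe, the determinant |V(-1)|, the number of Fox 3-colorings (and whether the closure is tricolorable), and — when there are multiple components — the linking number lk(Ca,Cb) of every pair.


V(q) = -q^-6 + 2q^-5 - 3q^-4 + 4q^-3 - 4q^-2 + 4q^-1 - 2 + 2q - q^2
bracket: -A^-14 + 2A^-10 - 2A^-6 + 4A^-2 - 4A^2 + 4A^6 - 3A^10 + 2A^14 - A^18, w = -2
1 component, writhe -2, over 10 crossings
det 23, colorings 3 of 3^10 — not tricolorable
observation: det 23 = |V(-1)|; not divisible by 3, so not tricolorable


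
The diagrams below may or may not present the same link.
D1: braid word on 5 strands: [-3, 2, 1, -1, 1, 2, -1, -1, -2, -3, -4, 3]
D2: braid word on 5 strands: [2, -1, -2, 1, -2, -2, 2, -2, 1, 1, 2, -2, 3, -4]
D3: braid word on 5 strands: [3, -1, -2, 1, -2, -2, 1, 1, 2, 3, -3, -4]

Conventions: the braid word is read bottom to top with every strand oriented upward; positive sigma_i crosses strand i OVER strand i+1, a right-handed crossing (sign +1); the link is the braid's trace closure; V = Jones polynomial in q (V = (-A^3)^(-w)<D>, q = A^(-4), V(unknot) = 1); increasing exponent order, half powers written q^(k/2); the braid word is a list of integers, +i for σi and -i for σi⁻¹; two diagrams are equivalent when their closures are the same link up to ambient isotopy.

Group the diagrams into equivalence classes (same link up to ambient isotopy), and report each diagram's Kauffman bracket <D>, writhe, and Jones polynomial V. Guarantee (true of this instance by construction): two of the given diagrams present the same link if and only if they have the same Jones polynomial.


grouping into links: {D1} | {D2, D3}
V(D1) = 1  (w -2, c 12, <D> = A^-6)
D2 (bracket -A^-12 + 2A^-8 - 2A^-4 + 3 - 2A^4 + 2A^8 - A^12; 14 crossings at w = 0): V = -q^-3 + 2q^-2 - 2q^-1 + 3 - 2q + 2q^2 - q^3
V(D3) = -q^-3 + 2q^-2 - 2q^-1 + 3 - 2q + 2q^2 - q^3  (w 0, c 12, <D> = -A^-12 + 2A^-8 - 2A^-4 + 3 - 2A^4 + 2A^8 - A^12)
key observation: 2 values of V(q) split the 3 diagrams


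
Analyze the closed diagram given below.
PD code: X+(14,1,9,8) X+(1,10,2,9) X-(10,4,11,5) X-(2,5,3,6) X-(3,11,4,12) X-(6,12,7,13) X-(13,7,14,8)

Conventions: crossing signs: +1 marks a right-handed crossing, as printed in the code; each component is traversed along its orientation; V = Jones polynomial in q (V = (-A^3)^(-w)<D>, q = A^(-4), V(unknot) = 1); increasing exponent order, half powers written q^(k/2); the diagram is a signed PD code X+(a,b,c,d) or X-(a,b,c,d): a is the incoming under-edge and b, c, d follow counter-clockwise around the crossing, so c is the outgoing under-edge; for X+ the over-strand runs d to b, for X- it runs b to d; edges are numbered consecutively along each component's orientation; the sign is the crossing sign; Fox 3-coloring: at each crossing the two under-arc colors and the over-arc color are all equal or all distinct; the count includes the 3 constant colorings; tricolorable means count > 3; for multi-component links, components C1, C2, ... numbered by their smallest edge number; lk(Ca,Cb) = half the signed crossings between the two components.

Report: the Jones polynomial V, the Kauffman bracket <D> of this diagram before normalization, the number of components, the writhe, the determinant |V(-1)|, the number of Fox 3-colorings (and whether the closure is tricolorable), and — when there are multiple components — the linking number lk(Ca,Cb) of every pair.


Jones polynomial: V(q) = -q^(-5/2) - q^(-1/2)
<D> = A^-7 + A; writhe -3
components 2, writhe -3 (7 crossings)
linking number lk(C1,C2) = -1
3-colorings: 3 of 3^7, det 2 — not tricolorable
note: summing lk over 1 pair gives -1


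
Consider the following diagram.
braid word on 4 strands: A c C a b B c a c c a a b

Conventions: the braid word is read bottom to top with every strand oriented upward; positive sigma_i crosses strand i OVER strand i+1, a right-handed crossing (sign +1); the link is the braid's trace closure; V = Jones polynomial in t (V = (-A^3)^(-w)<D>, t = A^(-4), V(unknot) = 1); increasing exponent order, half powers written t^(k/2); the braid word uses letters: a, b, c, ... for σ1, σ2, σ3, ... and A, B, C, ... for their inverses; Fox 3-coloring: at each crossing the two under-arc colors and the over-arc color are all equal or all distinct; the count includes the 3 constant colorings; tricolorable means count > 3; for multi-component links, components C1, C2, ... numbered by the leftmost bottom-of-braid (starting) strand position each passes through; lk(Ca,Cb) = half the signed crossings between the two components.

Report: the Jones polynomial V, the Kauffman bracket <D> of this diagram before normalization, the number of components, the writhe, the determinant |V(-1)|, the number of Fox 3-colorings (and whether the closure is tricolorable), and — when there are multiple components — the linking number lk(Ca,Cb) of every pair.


V = t^2 + 2t^4 - 2t^5 + t^6 - 2t^7 + t^8
<D> = -A^-11 + 2A^-7 - A^-3 + 2A - 2A^5 - A^13 (w = +7)
1 component over 13 crossings, w = +7
27 Fox colorings among 3^13, |V(-1)| = 9: tricolorable
why: w = +7 (over 13 crossings) is diagram-only; (-A^3)^(-7) removes it from V


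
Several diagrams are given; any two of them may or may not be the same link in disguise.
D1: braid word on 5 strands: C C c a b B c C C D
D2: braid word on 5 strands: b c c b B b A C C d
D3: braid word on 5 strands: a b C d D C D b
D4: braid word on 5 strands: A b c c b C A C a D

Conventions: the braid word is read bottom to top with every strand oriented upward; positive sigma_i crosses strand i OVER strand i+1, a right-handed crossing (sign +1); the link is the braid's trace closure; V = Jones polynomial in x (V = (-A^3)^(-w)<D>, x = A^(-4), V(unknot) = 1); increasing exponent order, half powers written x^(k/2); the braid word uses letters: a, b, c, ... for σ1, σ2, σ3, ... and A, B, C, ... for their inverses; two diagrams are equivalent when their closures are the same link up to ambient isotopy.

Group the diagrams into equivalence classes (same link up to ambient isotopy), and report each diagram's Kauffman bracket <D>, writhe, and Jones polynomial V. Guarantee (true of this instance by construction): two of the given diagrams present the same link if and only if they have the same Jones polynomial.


classes: {D1} | {D2, D4} | {D3}
V(D1) = x^-3 + x^-2 + x^-1 + 1  [10 crossings, <D> = A^-6 + A^-2 + A^2 + A^6, w = -2]
V(D2) = 2 + x^2 + x^4  [10 crossings, <D> = A^-10 + A^-2 + 2A^6, w = +2]
D3 (bracket A^-8 + 2 + A^8; 8 crossings at w = 0): V = x^-2 + 2 + x^2
D4 (bracket A^-16 + A^-8 + 2; 10 crossings at w = 0): V = 2 + x^2 + x^4
insight: V(x) takes 3 values over 4 diagrams, fixing the grouping


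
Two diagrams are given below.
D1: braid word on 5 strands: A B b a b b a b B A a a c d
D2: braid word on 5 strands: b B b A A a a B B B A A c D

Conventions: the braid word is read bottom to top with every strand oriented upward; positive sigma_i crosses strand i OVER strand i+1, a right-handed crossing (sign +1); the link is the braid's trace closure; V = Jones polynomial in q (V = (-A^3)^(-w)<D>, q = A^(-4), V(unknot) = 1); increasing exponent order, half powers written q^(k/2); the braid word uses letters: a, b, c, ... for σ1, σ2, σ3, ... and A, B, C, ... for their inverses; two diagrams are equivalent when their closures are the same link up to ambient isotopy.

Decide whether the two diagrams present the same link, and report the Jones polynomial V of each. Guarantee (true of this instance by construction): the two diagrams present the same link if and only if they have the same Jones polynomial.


equivalent: no
D1 (bracket A^-2 + 2A^6 + A^14; 14 crossings at w = +6): V = q + 2q^3 + q^5
V(D2) = q^-5 + 2q^-3 + q^-1  (w -4, c 14, <D> = A^-8 + 2 + A^8)
key observation: 2 classes among 2 diagrams; unequal V(q) rules out equality


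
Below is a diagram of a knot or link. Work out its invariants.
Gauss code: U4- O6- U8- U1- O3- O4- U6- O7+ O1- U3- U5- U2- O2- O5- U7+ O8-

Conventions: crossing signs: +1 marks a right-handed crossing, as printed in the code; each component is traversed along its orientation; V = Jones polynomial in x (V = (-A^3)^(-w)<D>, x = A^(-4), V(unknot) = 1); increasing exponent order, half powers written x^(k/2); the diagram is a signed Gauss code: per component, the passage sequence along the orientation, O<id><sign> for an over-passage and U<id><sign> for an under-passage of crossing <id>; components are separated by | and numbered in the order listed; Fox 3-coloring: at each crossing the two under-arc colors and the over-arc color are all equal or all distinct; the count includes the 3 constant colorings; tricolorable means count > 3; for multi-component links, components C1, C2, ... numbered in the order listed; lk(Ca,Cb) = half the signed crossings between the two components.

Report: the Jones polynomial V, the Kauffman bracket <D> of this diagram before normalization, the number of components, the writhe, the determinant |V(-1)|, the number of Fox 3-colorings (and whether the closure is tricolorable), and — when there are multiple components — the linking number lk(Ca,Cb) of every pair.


V(x) = -x^-6 + x^-5 - x^-4 + 2x^-3 - x^-2 + x^-1
bracket: A^-14 - A^-10 + 2A^-6 - A^-2 + A^2 - A^6, w = -6
1 component, writhe -6, over 8 crossings
det 7, colorings 3 of 3^8 — not tricolorable
observation: |V(-1)| = 7: so not tricolorable, since 3 does not divide 7


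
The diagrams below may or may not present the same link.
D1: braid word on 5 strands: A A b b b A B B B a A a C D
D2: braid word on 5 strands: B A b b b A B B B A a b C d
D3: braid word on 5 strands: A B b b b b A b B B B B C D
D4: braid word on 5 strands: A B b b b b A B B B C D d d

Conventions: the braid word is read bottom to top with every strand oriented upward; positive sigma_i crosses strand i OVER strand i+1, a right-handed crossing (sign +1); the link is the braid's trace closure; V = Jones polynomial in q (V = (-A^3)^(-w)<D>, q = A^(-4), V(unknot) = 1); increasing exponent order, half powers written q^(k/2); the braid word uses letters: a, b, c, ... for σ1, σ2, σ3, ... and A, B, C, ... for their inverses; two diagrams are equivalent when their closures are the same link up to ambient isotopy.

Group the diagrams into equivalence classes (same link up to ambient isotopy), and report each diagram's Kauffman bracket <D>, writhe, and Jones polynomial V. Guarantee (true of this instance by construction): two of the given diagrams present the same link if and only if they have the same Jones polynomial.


classes: {D1, D2, D3, D4}
V(D1) = -q^-5 + q^-4 - q^-3 + 2q^-2 - q^-1 + 2 - q  [14 crossings, <D> = -A^-16 + 2A^-12 - A^-8 + 2A^-4 - 1 + A^4 - A^8, w = -4]
D2 (bracket -A^-10 + 2A^-6 - A^-2 + 2A^2 - A^6 + A^10 - A^14; 14 crossings at w = -2): V = -q^-5 + q^-4 - q^-3 + 2q^-2 - q^-1 + 2 - q
D3 (bracket -A^-16 + 2A^-12 - A^-8 + 2A^-4 - 1 + A^4 - A^8; 14 crossings at w = -4): V = -q^-5 + q^-4 - q^-3 + 2q^-2 - q^-1 + 2 - q
V(D4) = -q^-5 + q^-4 - q^-3 + 2q^-2 - q^-1 + 2 - q  (w -2, c 14, <D> = -A^-10 + 2A^-6 - A^-2 + 2A^2 - A^6 + A^10 - A^14)
note: one V(q) for all 4 diagrams — one class (guaranteed)


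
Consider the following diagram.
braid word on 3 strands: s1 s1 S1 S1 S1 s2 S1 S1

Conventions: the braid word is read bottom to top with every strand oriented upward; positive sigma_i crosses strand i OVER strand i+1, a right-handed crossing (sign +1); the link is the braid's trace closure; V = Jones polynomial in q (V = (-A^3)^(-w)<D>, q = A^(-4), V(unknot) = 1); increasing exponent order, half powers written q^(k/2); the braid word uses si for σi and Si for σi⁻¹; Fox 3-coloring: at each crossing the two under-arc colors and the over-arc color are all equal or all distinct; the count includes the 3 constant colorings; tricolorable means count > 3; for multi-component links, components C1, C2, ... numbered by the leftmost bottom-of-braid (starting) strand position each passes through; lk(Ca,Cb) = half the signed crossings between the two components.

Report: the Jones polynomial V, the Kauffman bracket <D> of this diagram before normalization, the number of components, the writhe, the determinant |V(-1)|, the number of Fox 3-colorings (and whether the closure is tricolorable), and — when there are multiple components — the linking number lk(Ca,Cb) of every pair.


Jones polynomial: V(q) = -q^-4 + q^-3 + q^-1
<D> = A^-2 + A^6 - A^10; writhe -2
components 1, writhe -2 (8 crossings)
3-colorings: 9 of 3^8, det 3 — tricolorable
note: |V(-1)| = 3: so tricolorable, since 3 divides 3


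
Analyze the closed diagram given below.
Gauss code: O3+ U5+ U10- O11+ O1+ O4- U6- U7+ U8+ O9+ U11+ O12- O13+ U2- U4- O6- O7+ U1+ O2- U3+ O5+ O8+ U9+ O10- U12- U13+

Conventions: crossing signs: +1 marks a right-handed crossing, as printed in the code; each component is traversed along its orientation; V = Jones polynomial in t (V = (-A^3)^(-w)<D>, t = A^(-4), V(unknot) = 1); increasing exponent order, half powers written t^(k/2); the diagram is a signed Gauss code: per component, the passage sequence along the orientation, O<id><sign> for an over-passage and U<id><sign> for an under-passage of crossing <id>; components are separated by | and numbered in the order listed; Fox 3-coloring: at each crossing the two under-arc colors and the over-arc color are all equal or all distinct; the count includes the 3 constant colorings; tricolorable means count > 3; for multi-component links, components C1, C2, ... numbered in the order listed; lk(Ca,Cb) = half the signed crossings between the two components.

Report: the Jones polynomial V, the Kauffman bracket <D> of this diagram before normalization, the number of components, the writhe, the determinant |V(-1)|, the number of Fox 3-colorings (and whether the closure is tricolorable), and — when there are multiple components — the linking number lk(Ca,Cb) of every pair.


V = t - t^2 + 2t^3 - t^4 + t^5 - t^6
<D> = A^-15 - A^-11 + A^-7 - 2A^-3 + A - A^5 (w = +3)
1 component over 13 crossings, w = +3
3 Fox colorings among 3^13, |V(-1)| = 7: not tricolorable
why: w = +3 shifts under R1 moves; the (-A^3)^(-3) factor cancels that in V


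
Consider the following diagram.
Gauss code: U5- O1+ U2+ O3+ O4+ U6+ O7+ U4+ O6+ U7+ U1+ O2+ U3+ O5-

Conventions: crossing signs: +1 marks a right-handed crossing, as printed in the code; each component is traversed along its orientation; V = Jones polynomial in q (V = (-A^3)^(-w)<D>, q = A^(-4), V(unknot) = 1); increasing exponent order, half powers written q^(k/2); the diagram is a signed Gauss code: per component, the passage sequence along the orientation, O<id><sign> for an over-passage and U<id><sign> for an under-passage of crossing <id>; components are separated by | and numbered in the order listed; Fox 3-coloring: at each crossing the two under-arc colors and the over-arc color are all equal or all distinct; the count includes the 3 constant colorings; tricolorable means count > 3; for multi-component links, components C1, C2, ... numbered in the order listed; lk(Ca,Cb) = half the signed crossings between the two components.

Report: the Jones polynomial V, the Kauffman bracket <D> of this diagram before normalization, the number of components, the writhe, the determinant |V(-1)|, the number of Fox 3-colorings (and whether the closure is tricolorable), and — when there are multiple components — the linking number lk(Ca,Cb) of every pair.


V = q^2 + 2q^4 - 2q^5 + q^6 - 2q^7 + q^8
<D> = -A^-17 + 2A^-13 - A^-9 + 2A^-5 - 2A^-1 - A^7 (w = +5)
1 component over 7 crossings, w = +5
27 Fox colorings among 3^7, |V(-1)| = 9: tricolorable
why: w = +5 shifts under R1 moves; the (-A^3)^(-5) factor cancels that in V


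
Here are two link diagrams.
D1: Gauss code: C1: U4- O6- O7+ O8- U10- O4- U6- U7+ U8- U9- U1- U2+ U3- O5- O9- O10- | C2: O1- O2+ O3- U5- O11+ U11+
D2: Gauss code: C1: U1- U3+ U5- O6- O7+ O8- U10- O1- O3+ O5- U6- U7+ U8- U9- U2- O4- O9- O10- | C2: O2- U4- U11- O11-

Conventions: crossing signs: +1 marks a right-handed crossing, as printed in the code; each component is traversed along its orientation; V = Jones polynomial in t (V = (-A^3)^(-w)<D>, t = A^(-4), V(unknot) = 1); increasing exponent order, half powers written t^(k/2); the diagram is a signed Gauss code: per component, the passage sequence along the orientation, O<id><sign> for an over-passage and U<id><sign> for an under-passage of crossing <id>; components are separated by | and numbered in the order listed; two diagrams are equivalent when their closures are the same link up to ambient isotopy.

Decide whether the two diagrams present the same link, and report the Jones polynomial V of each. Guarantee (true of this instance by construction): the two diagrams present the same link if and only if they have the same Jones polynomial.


equivalent: yes
D1 (bracket A^-9 + 2A^-1 - A^3 + A^7 - A^11; 11 crossings at w = -5): V = t^(-13/2) - t^(-11/2) + t^(-9/2) - 2t^(-7/2) - t^(-3/2)
D2 (bracket A^-15 + 2A^-7 - A^-3 + A - A^5; 11 crossings at w = -7): V = t^(-13/2) - t^(-11/2) + t^(-9/2) - 2t^(-7/2) - t^(-3/2)
key observation: from 11 to 11 crossings by R-moves: one link, two diagrams


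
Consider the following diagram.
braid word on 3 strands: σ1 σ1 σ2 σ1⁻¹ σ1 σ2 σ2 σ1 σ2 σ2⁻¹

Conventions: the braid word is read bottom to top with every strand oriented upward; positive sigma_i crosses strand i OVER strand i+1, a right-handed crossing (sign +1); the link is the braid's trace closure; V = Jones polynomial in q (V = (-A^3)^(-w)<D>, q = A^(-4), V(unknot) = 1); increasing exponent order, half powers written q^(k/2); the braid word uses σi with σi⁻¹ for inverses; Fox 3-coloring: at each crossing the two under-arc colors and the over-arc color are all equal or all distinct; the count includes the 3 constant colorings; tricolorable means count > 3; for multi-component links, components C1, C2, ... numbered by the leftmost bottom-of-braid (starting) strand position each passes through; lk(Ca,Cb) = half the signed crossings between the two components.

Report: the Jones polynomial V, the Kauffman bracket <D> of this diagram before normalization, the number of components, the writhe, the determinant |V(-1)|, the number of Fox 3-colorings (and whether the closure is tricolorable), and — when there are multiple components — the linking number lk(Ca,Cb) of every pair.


V(q) = q^2 + 2q^4 - 2q^5 + q^6 - 2q^7 + q^8
bracket: A^-14 - 2A^-10 + A^-6 - 2A^-2 + 2A^2 + A^10, w = +6
1 component, writhe +6, over 10 crossings
det 9, colorings 27 of 3^10 — tricolorable
observation: w = +6 (over 10 crossings) is diagram-only; (-A^3)^(-6) removes it from V


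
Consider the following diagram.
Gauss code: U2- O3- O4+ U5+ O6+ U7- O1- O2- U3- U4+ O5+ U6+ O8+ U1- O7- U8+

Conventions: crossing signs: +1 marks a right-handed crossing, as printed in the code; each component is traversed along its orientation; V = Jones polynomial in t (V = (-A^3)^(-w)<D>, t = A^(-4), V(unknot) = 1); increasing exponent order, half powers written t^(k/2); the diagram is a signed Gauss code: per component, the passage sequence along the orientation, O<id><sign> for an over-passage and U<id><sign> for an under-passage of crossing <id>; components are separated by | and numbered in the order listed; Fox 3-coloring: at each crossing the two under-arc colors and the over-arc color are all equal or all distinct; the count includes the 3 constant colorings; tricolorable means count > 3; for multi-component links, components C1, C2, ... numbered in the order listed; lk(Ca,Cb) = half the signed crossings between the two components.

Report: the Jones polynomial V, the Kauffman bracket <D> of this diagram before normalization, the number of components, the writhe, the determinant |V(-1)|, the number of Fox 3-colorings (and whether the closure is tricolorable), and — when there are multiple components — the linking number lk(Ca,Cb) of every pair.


V = t^-2 - t^-1 + 1 - t + t^2
<D> = A^-8 - A^-4 + 1 - A^4 + A^8 (w = 0)
1 component over 8 crossings, w = 0
3 Fox colorings among 3^8, |V(-1)| = 5: not tricolorable
why: palindromic: swapping t for 1/t fixes V


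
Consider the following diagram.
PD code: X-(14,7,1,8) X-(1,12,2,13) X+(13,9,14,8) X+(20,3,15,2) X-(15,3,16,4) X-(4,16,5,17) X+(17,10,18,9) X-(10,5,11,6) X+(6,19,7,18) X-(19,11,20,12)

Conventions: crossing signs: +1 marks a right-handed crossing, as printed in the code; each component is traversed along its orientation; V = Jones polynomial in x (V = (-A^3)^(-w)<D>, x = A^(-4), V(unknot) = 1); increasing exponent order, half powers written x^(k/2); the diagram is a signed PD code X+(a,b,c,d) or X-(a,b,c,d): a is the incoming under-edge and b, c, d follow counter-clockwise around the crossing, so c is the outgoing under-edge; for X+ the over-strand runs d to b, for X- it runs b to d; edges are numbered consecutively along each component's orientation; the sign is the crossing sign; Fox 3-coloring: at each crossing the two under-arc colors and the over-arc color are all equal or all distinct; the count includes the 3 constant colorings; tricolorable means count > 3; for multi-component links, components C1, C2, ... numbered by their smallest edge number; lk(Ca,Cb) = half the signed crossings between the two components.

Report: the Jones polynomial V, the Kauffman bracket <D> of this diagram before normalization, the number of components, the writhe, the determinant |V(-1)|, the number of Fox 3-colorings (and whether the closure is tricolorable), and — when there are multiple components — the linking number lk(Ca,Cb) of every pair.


V(x) = x^(-7/2) - 2x^(-5/2) + x^(-3/2) - 2x^(-1/2) + x^(1/2) - x^(3/2)
bracket: -A^-12 + A^-8 - 2A^-4 + 1 - 2A^4 + A^8, w = -2
2 components, writhe -2, over 10 crossings
lk(C1,C2) = 0
det 8, colorings 3 of 3^10 — not tricolorable
observation: the span of V is 5, within the link bound 10 + 2 - 1


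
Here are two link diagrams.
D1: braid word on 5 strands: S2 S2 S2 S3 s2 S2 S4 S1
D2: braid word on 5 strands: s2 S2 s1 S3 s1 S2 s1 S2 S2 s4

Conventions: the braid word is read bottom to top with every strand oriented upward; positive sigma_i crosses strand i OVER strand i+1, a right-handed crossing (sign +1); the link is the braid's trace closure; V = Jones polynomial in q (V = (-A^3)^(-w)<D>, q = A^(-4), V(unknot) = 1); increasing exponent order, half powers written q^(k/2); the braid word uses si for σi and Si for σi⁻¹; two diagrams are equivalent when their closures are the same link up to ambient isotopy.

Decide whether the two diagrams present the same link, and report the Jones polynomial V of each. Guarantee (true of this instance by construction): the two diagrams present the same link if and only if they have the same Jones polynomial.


equivalent: no
V(D1) = -q^-4 + q^-3 + q^-1  (w -6, c 8, <D> = A^-14 + A^-6 - A^-2)
V(D2) = -q^-3 + 2q^-2 - 2q^-1 + 3 - 2q + 2q^2 - q^3  (w 0, c 10, <D> = -A^-12 + 2A^-8 - 2A^-4 + 3 - 2A^4 + 2A^8 - A^12)
why: 2 values of V(q) split the 2 diagrams


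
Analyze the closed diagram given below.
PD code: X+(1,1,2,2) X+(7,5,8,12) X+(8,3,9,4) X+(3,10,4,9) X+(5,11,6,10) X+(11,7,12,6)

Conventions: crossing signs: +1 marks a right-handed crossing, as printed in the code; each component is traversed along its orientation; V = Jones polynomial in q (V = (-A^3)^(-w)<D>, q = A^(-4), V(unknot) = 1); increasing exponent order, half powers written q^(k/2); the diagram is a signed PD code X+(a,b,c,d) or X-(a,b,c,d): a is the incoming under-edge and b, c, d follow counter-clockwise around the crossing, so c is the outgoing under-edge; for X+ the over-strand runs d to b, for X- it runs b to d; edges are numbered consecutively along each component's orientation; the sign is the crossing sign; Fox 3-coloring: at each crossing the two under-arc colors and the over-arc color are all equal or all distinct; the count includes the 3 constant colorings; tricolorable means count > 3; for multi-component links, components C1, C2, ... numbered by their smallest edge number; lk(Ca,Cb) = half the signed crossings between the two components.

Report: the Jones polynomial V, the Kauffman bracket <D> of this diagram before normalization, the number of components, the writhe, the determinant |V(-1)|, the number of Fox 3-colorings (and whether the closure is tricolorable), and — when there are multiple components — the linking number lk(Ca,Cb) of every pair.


V = q + q^2 + 2q^3 + q^4 - q^7
<D> = -A^-10 + A^2 + 2A^6 + A^10 + A^14 (w = +6)
3 components over 6 crossings, w = +6
lk(C1,C2): 0
lk(C1,C3) = 0
linking number lk(C2,C3) = +1
27 Fox colorings among 3^6, |V(-1)| = 0: tricolorable
why: det 0 = |V(-1)|; divisible by 3, so tricolorable


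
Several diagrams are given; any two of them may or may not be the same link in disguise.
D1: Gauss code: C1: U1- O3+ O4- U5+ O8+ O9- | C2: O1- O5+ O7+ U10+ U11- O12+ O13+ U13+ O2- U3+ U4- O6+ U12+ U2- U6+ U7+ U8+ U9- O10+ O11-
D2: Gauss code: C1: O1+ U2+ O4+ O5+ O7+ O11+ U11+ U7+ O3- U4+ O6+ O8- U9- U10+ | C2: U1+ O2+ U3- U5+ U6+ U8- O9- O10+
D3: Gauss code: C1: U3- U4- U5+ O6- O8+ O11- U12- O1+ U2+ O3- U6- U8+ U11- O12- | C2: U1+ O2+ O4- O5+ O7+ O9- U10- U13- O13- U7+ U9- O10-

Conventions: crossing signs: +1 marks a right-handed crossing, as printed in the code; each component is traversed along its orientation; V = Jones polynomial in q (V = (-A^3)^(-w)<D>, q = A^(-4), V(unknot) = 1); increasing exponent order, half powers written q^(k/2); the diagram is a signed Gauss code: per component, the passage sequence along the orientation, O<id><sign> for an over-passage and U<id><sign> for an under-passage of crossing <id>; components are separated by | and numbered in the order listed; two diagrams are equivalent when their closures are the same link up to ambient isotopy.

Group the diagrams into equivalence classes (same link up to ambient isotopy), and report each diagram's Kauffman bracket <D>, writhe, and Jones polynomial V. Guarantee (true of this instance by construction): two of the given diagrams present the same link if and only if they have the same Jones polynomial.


grouping into links: {D1} | {D2} | {D3}
V(D1) = -q^(-1/2) - q^(1/2)  (w +3, c 13, <D> = A^7 + A^11)
D2 (bracket A^5 + A^13; 11 crossings at w = +5): V = -q^(1/2) - q^(5/2)
V(D3) = q^(-7/2) - q^(-5/2) + q^(-3/2) - 2q^(-1/2) - q^(3/2)  (w -3, c 13, <D> = A^-15 + 2A^-7 - A^-3 + A - A^5)
key observation: comparing 3 Jones polynomials yields 3 groups


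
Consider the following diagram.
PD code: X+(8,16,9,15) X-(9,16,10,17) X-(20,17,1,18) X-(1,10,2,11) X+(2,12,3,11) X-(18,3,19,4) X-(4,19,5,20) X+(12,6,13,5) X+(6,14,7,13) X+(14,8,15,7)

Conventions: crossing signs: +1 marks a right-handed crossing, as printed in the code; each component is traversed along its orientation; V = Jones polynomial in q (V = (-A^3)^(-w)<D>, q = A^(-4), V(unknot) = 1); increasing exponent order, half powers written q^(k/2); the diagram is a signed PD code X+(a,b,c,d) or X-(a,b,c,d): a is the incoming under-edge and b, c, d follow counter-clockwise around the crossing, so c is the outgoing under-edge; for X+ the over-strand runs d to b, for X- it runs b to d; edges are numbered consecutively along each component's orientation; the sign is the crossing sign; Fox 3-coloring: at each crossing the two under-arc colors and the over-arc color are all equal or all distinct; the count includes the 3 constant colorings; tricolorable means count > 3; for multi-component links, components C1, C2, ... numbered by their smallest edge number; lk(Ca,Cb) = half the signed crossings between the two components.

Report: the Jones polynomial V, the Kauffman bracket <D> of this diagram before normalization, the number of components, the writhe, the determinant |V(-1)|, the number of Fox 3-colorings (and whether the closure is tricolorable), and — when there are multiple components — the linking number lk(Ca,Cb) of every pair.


Jones polynomial: V(q) = -q^-3 + q^-2 - q^-1 + 3 - q + q^2 - q^3
<D> = -A^-12 + A^-8 - A^-4 + 3 - A^4 + A^8 - A^12; writhe 0
components 1, writhe 0 (10 crossings)
3-colorings: 27 of 3^10, det 9 — tricolorable
note: palindromic: swapping q for 1/q fixes V


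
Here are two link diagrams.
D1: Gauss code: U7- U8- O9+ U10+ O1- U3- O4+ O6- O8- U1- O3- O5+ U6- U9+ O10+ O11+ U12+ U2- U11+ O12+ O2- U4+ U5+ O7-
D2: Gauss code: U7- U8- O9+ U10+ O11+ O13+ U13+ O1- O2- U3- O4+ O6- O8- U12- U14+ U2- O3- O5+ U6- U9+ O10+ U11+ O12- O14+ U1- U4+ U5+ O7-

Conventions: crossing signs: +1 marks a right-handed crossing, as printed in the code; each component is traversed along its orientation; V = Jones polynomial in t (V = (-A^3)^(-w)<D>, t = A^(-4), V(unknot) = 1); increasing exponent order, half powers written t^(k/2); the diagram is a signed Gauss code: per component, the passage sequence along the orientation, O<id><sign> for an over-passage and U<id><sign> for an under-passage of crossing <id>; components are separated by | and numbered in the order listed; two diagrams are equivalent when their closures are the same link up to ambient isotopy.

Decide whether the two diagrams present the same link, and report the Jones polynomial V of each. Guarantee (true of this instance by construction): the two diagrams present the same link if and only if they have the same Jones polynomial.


equivalent: yes
V(D1) = -t^-3 + t^-2 - t^-1 + 3 - t + t^2 - t^3  (w 0, c 12, <D> = -A^-12 + A^-8 - A^-4 + 3 - A^4 + A^8 - A^12)
V(D2) = -t^-3 + t^-2 - t^-1 + 3 - t + t^2 - t^3  [14 crossings, <D> = -A^-12 + A^-8 - A^-4 + 3 - A^4 + A^8 - A^12, w = 0]
key observation: one V(t) for all 2 diagrams — one class (guaranteed)


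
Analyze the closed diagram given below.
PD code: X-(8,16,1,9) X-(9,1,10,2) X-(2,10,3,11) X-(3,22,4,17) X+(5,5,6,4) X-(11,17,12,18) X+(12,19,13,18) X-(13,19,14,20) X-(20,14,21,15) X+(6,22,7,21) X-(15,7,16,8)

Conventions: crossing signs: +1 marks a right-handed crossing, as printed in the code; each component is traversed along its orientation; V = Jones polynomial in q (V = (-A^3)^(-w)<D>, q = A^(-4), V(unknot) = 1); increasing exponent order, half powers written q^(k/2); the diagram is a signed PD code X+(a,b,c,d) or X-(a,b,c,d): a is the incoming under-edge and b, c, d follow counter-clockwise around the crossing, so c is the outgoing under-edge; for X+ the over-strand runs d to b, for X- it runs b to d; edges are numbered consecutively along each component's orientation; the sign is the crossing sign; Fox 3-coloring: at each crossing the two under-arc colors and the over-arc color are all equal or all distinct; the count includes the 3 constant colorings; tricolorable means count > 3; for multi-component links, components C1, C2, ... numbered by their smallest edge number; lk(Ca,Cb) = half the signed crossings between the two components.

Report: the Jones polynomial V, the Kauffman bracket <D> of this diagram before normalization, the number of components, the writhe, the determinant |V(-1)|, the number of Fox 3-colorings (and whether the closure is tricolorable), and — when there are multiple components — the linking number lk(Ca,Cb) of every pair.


V(q) = q^-8 - q^-7 + 2q^-6 - q^-5 + 2q^-4 + q^-2
bracket: -A^-7 - 2A + A^5 - 2A^9 + A^13 - A^17, w = -5
3 components, writhe -5, over 11 crossings
lk(C1,C2) = -2
linking number lk(C1,C3) = 0
lk(C2,C3): -1
det 8, colorings 3 of 3^11 — not tricolorable
observation: |V(-1)| = 8: so not tricolorable, since 3 does not divide 8


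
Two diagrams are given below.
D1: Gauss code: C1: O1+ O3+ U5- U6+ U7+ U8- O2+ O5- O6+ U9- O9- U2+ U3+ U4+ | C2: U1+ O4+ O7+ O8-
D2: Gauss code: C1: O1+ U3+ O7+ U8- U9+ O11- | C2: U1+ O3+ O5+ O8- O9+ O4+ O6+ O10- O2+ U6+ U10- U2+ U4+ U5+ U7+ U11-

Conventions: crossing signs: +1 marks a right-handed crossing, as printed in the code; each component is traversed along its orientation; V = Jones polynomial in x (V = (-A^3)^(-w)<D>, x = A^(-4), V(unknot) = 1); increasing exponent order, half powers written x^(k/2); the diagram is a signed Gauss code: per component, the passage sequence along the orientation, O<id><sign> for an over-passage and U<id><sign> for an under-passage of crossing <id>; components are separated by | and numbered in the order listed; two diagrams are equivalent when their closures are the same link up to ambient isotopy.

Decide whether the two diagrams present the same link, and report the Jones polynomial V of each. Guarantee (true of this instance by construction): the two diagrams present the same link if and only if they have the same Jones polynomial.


equivalent: yes
D1 (bracket A^-1 + A^7; 9 crossings at w = +3): V = -x^(1/2) - x^(5/2)
V(D2) = -x^(1/2) - x^(5/2)  [11 crossings, <D> = A^5 + A^13, w = +5]
observation: one V(x) for all 2 diagrams — one class (guaranteed)


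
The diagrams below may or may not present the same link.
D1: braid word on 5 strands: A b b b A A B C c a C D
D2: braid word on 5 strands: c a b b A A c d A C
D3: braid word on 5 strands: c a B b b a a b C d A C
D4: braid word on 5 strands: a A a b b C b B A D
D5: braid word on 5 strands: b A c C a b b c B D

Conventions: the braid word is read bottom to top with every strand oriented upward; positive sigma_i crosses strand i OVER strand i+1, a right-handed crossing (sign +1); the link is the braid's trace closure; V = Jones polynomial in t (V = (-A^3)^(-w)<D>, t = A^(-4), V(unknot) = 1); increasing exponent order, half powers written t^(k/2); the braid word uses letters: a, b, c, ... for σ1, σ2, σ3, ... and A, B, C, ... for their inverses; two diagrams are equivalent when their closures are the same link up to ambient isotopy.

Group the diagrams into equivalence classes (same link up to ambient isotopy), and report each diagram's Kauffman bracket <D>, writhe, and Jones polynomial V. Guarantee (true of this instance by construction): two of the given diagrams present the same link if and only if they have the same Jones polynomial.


grouping into links: {D1, D2} | {D3} | {D4, D5}
V(D1) = t^-2 + 2 + t^2  (w -2, c 12, <D> = A^-14 + 2A^-6 + A^2)
V(D2) = t^-2 + 2 + t^2  (w +2, c 10, <D> = A^-2 + 2A^6 + A^14)
D3 (bracket A^-8 + 2 + A^8; 12 crossings at w = +4): V = t + 2t^3 + t^5
V(D4) = 1 + t + t^2 + t^3  (w 0, c 10, <D> = A^-12 + A^-8 + A^-4 + 1)
V(D5) = 1 + t + t^2 + t^3  (w +2, c 10, <D> = A^-6 + A^-2 + A^2 + A^6)
why: comparing 5 Jones polynomials yields 3 groups


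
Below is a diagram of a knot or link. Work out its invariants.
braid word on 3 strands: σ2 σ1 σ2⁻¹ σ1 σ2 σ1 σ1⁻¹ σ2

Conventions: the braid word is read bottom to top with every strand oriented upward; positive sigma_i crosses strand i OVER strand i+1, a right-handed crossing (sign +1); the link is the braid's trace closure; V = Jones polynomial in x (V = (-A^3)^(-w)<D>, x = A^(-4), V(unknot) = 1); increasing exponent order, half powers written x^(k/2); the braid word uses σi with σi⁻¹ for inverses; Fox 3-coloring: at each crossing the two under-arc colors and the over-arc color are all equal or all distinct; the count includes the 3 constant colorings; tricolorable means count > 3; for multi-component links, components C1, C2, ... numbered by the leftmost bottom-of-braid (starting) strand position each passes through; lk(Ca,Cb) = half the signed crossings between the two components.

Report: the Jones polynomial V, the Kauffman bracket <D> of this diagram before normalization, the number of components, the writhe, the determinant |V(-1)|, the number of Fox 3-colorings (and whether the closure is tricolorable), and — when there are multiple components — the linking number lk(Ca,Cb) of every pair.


V(x) = x - x^2 + 2x^3 - x^4 + x^5 - x^6
bracket: -A^-12 + A^-8 - A^-4 + 2 - A^4 + A^8, w = +4
1 component, writhe +4, over 8 crossings
det 7, colorings 3 of 3^8 — not tricolorable
observation: free reduction leaves σ2 σ1 σ2⁻¹ σ1 σ2 σ2 of the original 8 letters
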